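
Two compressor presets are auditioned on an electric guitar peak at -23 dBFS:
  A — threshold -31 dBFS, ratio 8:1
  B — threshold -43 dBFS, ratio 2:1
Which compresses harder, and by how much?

B, by 3 dB

A: 8 dB over, compressed to 1 dB over, so 7 dB of GR.
B: 20 dB over, compressed to 10 dB over, so 10 dB of GR.
B applies 3 dB more gain reduction.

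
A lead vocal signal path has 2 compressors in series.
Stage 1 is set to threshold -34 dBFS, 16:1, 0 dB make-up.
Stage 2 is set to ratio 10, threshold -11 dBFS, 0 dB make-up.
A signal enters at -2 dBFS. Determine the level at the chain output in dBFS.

-32 dBFS

Stage 1: -2 dBFS is 32 dB over -34 dBFS; at 16:1 that becomes 2 dB over, giving -32 dBFS.
Stage 2: -32 dBFS is at or below the -11 dBFS threshold — no compression; output -32 dBFS.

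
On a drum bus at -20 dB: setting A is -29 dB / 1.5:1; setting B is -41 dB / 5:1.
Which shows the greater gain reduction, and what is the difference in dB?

B, by 13.8 dB

A: GR = 9 − 9/1.5 = 3 dB.
B: GR = 21 − 21/5 = 16.8 dB.
B reduces 13.8 dB more.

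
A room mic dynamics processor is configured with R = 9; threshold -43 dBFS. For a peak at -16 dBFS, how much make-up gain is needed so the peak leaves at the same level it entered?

24 dB

The peak compresses to -43 + 27/9 = -40 dBFS.
To reach -16 dBFS requires -16 − (-40) = 24 dB of make-up.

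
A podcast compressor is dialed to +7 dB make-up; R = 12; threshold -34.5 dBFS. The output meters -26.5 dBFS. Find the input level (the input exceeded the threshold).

-22.5 dBFS

Stripping the +7 dB make-up gives -33.5 dBFS at the gain stage.
Post-compression overshoot = -33.5 − (-34.5) = 1 dB.
Undo the ratio: input overshoot = 1 × 12 = 12 dB, giving input = -22.5 dBFS.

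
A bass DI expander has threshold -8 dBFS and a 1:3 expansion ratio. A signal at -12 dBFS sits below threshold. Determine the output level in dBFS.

The input is 4 dB below the -8 dBFS threshold.
A 1:3 expander multiplies undershoot by 3: 4 × 3 = 12 dB below threshold.
Output = -8 − 12 = -20 dBFS.

-20 dBFS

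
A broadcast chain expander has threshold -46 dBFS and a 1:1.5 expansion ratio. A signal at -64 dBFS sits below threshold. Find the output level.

Below threshold, a 1:1.5 expander applies gain = (1.5−1)×(T − x) of attenuation.
(1.5−1) × 18 = 9 dB, so output = -64 − 9 = -73 dBFS.

-73 dBFS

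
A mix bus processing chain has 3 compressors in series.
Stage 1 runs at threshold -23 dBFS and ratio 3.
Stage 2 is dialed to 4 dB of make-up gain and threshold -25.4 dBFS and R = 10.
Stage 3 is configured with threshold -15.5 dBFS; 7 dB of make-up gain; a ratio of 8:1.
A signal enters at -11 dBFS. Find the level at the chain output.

Stage 1: -11 dBFS is 12 dB over -23 dBFS; at 3:1 that becomes 4 dB over, giving -19 dBFS.
Stage 2: overshoot 6.4 dB → 6.4/10 = 0.64 dB → -24.76 dBFS; +4 dB make-up → -20.76 dBFS.
Stage 3: -20.76 dBFS is at or below the -15.5 dBFS threshold — no compression; make-up brings it to -13.76 dBFS.

-13.76 dBFS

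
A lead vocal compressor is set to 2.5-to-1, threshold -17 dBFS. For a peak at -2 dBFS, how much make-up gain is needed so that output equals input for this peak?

Overshoot 15 dB → 15/2.5 = 6 dB after compression, so the compressed level is -17 + 6 = -11 dBFS.
Make-up = target − compressed = -2 − (-11) = 9 dB.

9 dB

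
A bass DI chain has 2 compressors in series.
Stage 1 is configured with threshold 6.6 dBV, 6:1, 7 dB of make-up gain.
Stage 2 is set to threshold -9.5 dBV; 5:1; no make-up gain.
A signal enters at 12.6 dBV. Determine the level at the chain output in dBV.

Stage 1: 12.6 dBV is 6 dB over 6.6 dBV; at 6:1 that becomes 1 dB over, giving 7.6 dBV; +7 dB make-up → 14.6 dBV.
Stage 2: overshoot 24.1 dB → 24.1/5 = 4.82 dB → -4.68 dBV.

-4.68 dBV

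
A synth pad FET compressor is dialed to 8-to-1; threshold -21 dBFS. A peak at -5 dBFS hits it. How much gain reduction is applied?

-5 dBFS exceeds the threshold by 16 dB.
A 8:1 ratio leaves 2 dB of that excess.
Gain reduction = 16 − 2 = 14 dB.

14 dB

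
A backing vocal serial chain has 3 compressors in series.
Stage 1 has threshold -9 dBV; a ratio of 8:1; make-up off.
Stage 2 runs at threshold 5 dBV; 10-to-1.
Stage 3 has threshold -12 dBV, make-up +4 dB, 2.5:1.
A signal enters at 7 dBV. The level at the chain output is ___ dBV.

-6 dBV

Stage 1: overshoot 16 dB → 16/8 = 2 dB → -7 dBV.
Stage 2: -7 dBV is at or below the 5 dBV threshold — no compression; output -7 dBV.
Stage 3: overshoot 5 dB → 5/2.5 = 2 dB → -10 dBV; +4 dB make-up → -6 dBV.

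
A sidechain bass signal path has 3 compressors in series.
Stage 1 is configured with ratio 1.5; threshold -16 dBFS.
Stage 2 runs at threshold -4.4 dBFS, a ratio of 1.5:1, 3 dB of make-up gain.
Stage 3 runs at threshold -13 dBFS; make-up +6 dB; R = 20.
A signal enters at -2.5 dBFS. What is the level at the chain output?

Stage 1: overshoot 13.5 dB → 13.5/1.5 = 9 dB → -7 dBFS.
Stage 2: -7 dBFS ≤ -4.4 dBFS, so stage 2 doesn't engage; make-up brings it to -4 dBFS.
Stage 3: -4 dBFS is 9 dB over -13 dBFS; at 20:1 that becomes 0.45 dB over, giving -12.55 dBFS; +6 dB make-up → -6.55 dBFS.

-6.55 dBFS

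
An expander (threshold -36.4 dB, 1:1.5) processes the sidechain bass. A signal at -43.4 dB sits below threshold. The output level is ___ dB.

The input is 7 dB below the -36.4 dB threshold.
A 1:1.5 expander multiplies undershoot by 1.5: 7 × 1.5 = 10.5 dB below threshold.
Output = -36.4 − 10.5 = -46.9 dB.

-46.9 dB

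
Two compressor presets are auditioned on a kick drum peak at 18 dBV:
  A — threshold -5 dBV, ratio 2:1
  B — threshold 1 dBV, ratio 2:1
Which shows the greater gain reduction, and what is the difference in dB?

A, by 3 dB

A: 23 dB over, compressed to 11.5 dB over, so 11.5 dB of GR.
B: 17 dB over, compressed to 8.5 dB over, so 8.5 dB of GR.
A reduces 3 dB more.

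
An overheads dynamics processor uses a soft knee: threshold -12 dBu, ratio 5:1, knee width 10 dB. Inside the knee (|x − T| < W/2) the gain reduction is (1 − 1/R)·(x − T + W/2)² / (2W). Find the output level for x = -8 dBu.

-11.24 dBu

x − T + W/2 = -8 − (-12) + 5 = 9.
GR = (1 − 1/5) × 9² / 20 = 0.8 × 81 / 20 = 3.24 dB.
Output = -8 − 3.24 = -11.24 dBu.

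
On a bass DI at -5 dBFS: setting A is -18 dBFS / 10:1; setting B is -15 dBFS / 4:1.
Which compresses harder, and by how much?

A, by 4.2 dB

A: overshoot 13 dB → output overshoot 1.3 dB → GR 11.7 dB.
B: overshoot 10 dB → output overshoot 2.5 dB → GR 7.5 dB.
A applies 4.2 dB more gain reduction.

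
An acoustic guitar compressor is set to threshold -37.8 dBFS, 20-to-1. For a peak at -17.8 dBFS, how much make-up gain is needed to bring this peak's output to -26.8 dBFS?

10 dB

The peak compresses to -37.8 + 20/20 = -36.8 dBFS.
To reach -26.8 dBFS requires -26.8 − (-36.8) = 10 dB of make-up.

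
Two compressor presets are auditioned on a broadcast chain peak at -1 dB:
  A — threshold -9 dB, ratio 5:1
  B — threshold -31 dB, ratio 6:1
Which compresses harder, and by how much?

A: 8 dB over, compressed to 1.6 dB over, so 6.4 dB of GR.
B: 30 dB over, compressed to 5 dB over, so 25 dB of GR.
B applies 18.6 dB more gain reduction.

B, by 18.6 dB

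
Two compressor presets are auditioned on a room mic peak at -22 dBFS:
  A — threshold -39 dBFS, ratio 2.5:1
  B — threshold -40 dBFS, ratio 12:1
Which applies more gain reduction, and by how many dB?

A: 17 dB over, compressed to 6.8 dB over, so 10.2 dB of GR.
B: 18 dB over, compressed to 1.5 dB over, so 16.5 dB of GR.
Difference: 6.3 dB in favour of B.

B, by 6.3 dB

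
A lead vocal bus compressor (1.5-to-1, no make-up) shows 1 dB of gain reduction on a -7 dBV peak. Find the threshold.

Let T be the threshold. Output overshoot = (input overshoot)/R, so -8 − T = (-7 − T)/1.5.
1.5·(-8 − T) = -7 − T → 0.5·T = -12 − (-7) = -5.
T = -5/0.5 = -10 dBV.

-10 dBV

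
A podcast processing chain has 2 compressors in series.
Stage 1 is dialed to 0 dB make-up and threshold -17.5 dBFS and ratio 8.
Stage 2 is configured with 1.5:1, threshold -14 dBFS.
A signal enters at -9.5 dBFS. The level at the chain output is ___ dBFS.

-16.5 dBFS

Stage 1: -9.5 dBFS is 8 dB over -17.5 dBFS; at 8:1 that becomes 1 dB over, giving -16.5 dBFS.
Stage 2: -16.5 dBFS is at or below the -14 dBFS threshold — no compression; output -16.5 dBFS.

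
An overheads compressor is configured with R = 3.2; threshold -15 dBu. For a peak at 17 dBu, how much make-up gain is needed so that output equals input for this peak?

22 dB

Without make-up, output = threshold + overshoot/3.2 = -15 + 10 = -5 dBu.
Gap to target: 22 dB.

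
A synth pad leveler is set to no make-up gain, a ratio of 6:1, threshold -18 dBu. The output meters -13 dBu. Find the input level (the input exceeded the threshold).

Post-compression overshoot = -13 − (-18) = 5 dB.
Before 6:1 compression the overshoot was 5 × 6 = 30 dB, so input = -18 + 30 = 12 dBu.

12 dBu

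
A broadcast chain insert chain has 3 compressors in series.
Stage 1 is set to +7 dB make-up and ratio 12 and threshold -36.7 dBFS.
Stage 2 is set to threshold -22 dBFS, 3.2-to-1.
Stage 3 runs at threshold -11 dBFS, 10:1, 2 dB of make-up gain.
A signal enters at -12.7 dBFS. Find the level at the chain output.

Stage 1: 24 dB above -36.7 dBFS, reduced 12:1 to 2 dB above → -34.7 dBFS; +7 dB make-up → -27.7 dBFS.
Stage 2: below threshold (-27.7 ≤ -22); passes unchanged; output -27.7 dBFS.
Stage 3: -27.7 dBFS is at or below the -11 dBFS threshold — no compression; make-up brings it to -25.7 dBFS.

-25.7 dBFS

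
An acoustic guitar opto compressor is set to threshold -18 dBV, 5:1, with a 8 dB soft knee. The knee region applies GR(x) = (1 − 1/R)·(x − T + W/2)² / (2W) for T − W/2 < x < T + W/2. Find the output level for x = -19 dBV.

-19.45 dBV

x − T + W/2 = -19 − (-18) + 4 = 3.
GR = (1 − 1/5) × 3² / 16 = 0.8 × 9 / 16 = 0.45 dB.
Output = -19 − 0.45 = -19.45 dBV.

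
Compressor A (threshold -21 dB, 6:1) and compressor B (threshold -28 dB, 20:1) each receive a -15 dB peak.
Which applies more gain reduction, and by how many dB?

A: overshoot 6 dB → output overshoot 1 dB → GR 5 dB.
B: overshoot 13 dB → output overshoot 0.65 dB → GR 12.35 dB.
B applies 7.35 dB more gain reduction.

B, by 7.35 dB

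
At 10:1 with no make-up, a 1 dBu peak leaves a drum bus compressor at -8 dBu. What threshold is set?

Input is 10 dB above T (since output overshoot × R = input overshoot: (-8 − T)·10 = 1 − T gives T = -9 dBu).
Check: -9 + (1 − (-9))/10 = -9 + 1 = -8 dBu. ✓

-9 dBu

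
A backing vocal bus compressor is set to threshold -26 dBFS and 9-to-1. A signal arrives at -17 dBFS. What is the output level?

The input is 9 dB above the -26 dBFS threshold.
9:1 compression reduces that to 9/9 = 1 dB over.
Output = -26 + 1 = -25 dBFS.

-25 dBFS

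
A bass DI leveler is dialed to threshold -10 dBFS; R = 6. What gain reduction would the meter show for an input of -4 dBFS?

5 dB

-4 dBFS exceeds the threshold by 6 dB.
After 6:1 compression the overshoot becomes 6/6 = 1 dB.
GR = overshoot in − overshoot out = 6 − 1 = 5 dB.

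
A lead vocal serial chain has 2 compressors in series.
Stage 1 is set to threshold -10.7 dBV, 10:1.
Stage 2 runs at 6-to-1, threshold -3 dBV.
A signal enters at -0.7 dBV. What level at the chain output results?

-9.7 dBV

Stage 1: -0.7 dBV is 10 dB over -10.7 dBV; at 10:1 that becomes 1 dB over, giving -9.7 dBV.
Stage 2: below threshold (-9.7 ≤ -3); passes unchanged; output -9.7 dBV.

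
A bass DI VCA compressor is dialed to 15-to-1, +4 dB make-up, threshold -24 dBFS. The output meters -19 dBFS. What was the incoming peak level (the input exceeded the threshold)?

Remove make-up: -19 − 4 = -23 dBFS.
The compressed level sits -23 − (-24) = 1 dB over threshold.
Undo the ratio: input overshoot = 1 × 15 = 15 dB, giving input = -9 dBFS.

-9 dBFS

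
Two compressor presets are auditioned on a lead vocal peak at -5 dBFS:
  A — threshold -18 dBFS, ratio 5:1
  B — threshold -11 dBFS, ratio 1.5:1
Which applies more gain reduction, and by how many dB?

A, by 8.4 dB

A: 13 dB over, compressed to 2.6 dB over, so 10.4 dB of GR.
B: 6 dB over, compressed to 4 dB over, so 2 dB of GR.
Difference: 8.4 dB in favour of A.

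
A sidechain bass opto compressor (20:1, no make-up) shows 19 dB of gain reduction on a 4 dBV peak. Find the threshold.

-16 dBV

Let T be the threshold. Output overshoot = (input overshoot)/R, so -15 − T = (4 − T)/20.
20·(-15 − T) = 4 − T → 19·T = -300 − 4 = -304.
T = -304/19 = -16 dBV.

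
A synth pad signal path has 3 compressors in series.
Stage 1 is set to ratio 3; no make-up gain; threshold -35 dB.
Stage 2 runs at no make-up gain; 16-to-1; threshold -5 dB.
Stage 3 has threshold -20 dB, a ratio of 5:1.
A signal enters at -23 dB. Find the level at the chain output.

-31 dB

Stage 1: 12 dB above -35 dB, reduced 3:1 to 4 dB above → -31 dB.
Stage 2: below threshold (-31 ≤ -5); passes unchanged; output -31 dB.
Stage 3: -31 dB ≤ -20 dB, so stage 3 doesn't engage; output -31 dB.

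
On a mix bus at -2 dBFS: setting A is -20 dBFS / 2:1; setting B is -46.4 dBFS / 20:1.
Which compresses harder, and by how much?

B, by 33.18 dB

A: GR = 18 − 18/2 = 9 dB.
B: GR = 44.4 − 44.4/20 = 42.18 dB.
B applies 33.18 dB more gain reduction.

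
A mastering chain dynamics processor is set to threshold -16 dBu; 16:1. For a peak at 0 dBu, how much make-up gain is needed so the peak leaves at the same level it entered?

Overshoot 16 dB → 16/16 = 1 dB after compression, so the compressed level is -16 + 1 = -15 dBu.
Make-up = target − compressed = 0 − (-15) = 15 dB.

15 dB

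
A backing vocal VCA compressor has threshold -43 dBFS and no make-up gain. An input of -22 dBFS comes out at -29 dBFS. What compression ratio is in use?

Input overshoot = -22 − (-43) = 21 dB; output overshoot = -29 − (-43) = 14 dB.
Ratio = 21 / 14 = 1.5.

1.5:1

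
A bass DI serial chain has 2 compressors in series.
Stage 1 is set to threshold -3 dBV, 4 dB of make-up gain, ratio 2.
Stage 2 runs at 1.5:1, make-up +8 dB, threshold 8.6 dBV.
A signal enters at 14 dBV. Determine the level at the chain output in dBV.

Stage 1: 17 dB above -3 dBV, reduced 2:1 to 8.5 dB above → 5.5 dBV; +4 dB make-up → 9.5 dBV.
Stage 2: 0.9 dB above 8.6 dBV, reduced 1.5:1 to 0.6 dB above → 9.2 dBV; +8 dB make-up → 17.2 dBV.

17.2 dBV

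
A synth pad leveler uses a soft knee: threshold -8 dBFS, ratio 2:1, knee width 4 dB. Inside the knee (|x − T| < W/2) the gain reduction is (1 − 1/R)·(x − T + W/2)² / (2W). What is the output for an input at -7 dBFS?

x − T + W/2 = -7 − (-8) + 2 = 3.
GR = (1 − 1/2) × 3² / 8 = 0.5 × 9 / 8 = 0.5625 dB.
Output = -7 − 0.5625 = -7.5625 dBFS.

-7.5625 dBFS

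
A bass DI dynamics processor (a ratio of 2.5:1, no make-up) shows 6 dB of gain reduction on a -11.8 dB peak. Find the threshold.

Let T be the threshold. Output overshoot = (input overshoot)/R, so -17.8 − T = (-11.8 − T)/2.5.
2.5·(-17.8 − T) = -11.8 − T → 1.5·T = -44.5 − (-11.8) = -32.7.
T = -32.7/1.5 = -21.8 dB.

-21.8 dB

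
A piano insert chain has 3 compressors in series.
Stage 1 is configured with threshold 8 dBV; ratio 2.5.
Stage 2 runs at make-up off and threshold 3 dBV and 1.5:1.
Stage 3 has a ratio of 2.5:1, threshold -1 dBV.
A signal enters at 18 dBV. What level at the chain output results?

3 dBV

Stage 1: 10 dB above 8 dBV, reduced 2.5:1 to 4 dB above → 12 dBV.
Stage 2: overshoot 9 dB → 9/1.5 = 6 dB → 9 dBV.
Stage 3: 10 dB above -1 dBV, reduced 2.5:1 to 4 dB above → 3 dBV.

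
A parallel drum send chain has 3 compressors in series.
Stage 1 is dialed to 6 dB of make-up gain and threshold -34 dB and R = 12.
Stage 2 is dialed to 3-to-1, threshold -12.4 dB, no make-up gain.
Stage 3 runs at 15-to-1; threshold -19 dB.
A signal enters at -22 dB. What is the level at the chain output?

-27 dB

Stage 1: 12 dB above -34 dB, reduced 12:1 to 1 dB above → -33 dB; +6 dB make-up → -27 dB.
Stage 2: below threshold (-27 ≤ -12.4); passes unchanged; output -27 dB.
Stage 3: below threshold (-27 ≤ -19); passes unchanged; output -27 dB.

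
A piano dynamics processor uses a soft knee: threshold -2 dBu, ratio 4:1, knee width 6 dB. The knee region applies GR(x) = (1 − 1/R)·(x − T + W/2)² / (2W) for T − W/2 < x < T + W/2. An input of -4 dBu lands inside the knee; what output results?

-4.0625 dBu

x − T + W/2 = -4 − (-2) + 3 = 1.
GR = (1 − 1/4) × 1² / 12 = 0.75 × 1 / 12 = 0.0625 dB.
Output = -4 − 0.0625 = -4.0625 dBu.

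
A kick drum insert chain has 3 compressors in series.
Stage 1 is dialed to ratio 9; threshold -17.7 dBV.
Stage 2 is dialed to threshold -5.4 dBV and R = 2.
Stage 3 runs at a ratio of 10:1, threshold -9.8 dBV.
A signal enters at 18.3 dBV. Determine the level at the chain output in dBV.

-13.7 dBV

Stage 1: 36 dB above -17.7 dBV, reduced 9:1 to 4 dB above → -13.7 dBV.
Stage 2: -13.7 dBV ≤ -5.4 dBV, so stage 2 doesn't engage; output -13.7 dBV.
Stage 3: below threshold (-13.7 ≤ -9.8); passes unchanged; output -13.7 dBV.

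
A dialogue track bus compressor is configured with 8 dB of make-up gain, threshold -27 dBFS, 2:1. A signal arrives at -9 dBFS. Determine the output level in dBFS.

-10 dBFS

Overshoot: -9 − (-27) = 18 dB.
At 2:1 the overshoot is divided by 2, leaving 9 dB above threshold.
That puts the output at -18 dBFS; make-up adds 8 dB, giving -10 dBFS.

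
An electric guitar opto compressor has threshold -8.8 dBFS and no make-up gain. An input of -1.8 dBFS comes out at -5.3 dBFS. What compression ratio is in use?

2:1

Input overshoot = -1.8 − (-8.8) = 7 dB; output overshoot = -5.3 − (-8.8) = 3.5 dB.
Ratio = 7 / 3.5 = 2.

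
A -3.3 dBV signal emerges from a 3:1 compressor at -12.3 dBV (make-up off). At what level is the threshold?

Input is 13.5 dB above T (since output overshoot × R = input overshoot: (-12.3 − T)·3 = -3.3 − T gives T = -16.8 dBV).
Check: -16.8 + (-3.3 − (-16.8))/3 = -16.8 + 4.5 = -12.3 dBV. ✓

-16.8 dBV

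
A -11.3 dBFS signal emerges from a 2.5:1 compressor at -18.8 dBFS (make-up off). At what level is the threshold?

Gain reduction = -11.3 − (-18.8) = 7.5 dB; output overshoot = GR / (R − 1) = 7.5 / 1.5 = 5 dB.
Threshold = output − output overshoot = -18.8 − 5 = -23.8 dBFS.

-23.8 dBFS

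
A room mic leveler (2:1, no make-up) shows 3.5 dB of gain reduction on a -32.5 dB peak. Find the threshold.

Let T be the threshold. Output overshoot = (input overshoot)/R, so -36 − T = (-32.5 − T)/2.
2·(-36 − T) = -32.5 − T → 1·T = -72 − (-32.5) = -39.5.
T = -39.5/1 = -39.5 dB.

-39.5 dB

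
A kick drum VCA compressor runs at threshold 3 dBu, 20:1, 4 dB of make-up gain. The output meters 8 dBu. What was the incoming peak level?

23 dBu

Stripping the +4 dB make-up gives 4 dBu at the gain stage.
The compressed level sits 4 − 3 = 1 dB over threshold.
Input overshoot = R × output overshoot = 20 dB → input = 3 + 20 = 23 dBu.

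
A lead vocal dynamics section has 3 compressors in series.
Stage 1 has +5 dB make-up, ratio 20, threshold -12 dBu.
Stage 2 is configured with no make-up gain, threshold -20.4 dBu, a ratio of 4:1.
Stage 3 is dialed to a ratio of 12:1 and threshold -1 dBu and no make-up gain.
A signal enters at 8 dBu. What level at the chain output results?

Stage 1: overshoot 20 dB → 20/20 = 1 dB → -11 dBu; +5 dB make-up → -6 dBu.
Stage 2: overshoot 14.4 dB → 14.4/4 = 3.6 dB → -16.8 dBu.
Stage 3: -16.8 dBu is at or below the -1 dBu threshold — no compression; output -16.8 dBu.

-16.8 dBu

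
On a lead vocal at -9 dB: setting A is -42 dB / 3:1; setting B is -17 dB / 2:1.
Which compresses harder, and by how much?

A, by 18 dB

A: 33 dB over, compressed to 11 dB over, so 22 dB of GR.
B: 8 dB over, compressed to 4 dB over, so 4 dB of GR.
A reduces 18 dB more.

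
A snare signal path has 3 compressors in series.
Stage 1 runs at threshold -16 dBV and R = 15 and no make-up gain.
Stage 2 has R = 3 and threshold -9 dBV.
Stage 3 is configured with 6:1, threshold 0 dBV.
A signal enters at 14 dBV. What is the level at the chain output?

Stage 1: 30 dB above -16 dBV, reduced 15:1 to 2 dB above → -14 dBV.
Stage 2: below threshold (-14 ≤ -9); passes unchanged; output -14 dBV.
Stage 3: -14 dBV ≤ 0 dBV, so stage 3 doesn't engage; output -14 dBV.

-14 dBV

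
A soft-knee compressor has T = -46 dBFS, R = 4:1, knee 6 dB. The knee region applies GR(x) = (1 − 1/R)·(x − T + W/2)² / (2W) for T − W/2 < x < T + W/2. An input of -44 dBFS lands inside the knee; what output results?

-45.5625 dBFS

x − T + W/2 = -44 − (-46) + 3 = 5.
GR = (1 − 1/4) × 5² / 12 = 0.75 × 25 / 12 = 1.5625 dB.
Output = -44 − 1.5625 = -45.5625 dBFS.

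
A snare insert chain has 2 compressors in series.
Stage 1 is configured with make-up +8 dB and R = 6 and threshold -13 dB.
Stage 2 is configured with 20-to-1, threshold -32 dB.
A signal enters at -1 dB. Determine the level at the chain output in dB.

-30.55 dB

Stage 1: 12 dB above -13 dB, reduced 6:1 to 2 dB above → -11 dB; +8 dB make-up → -3 dB.
Stage 2: overshoot 29 dB → 29/20 = 1.45 dB → -30.55 dB.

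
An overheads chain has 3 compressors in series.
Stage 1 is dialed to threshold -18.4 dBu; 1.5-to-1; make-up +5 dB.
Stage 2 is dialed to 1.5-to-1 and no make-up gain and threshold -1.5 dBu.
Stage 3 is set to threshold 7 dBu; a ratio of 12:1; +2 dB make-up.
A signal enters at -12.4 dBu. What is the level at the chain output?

Stage 1: overshoot 6 dB → 6/1.5 = 4 dB → -14.4 dBu; +5 dB make-up → -9.4 dBu.
Stage 2: below threshold (-9.4 ≤ -1.5); passes unchanged; output -9.4 dBu.
Stage 3: -9.4 dBu is at or below the 7 dBu threshold — no compression; make-up brings it to -7.4 dBu.

-7.4 dBu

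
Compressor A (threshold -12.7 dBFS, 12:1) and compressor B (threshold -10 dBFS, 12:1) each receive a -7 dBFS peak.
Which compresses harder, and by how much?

A, by 2.475 dB

A: GR = 5.7 − 5.7/12 = 5.225 dB.
B: GR = 3 − 3/12 = 2.75 dB.
Difference: 2.475 dB in favour of A.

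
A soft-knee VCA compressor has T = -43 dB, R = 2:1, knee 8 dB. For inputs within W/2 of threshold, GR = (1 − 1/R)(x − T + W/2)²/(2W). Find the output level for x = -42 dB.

-42.78125 dB

x − T + W/2 = -42 − (-43) + 4 = 5.
GR = (1 − 1/2) × 5² / 16 = 0.5 × 25 / 16 = 0.78125 dB.
Output = -42 − 0.78125 = -42.78125 dB.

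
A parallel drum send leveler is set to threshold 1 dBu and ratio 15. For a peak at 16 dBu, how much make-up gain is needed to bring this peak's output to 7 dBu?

5 dB

The peak compresses to 1 + 15/15 = 2 dBu.
To reach 7 dBu requires 7 − 2 = 5 dB of make-up.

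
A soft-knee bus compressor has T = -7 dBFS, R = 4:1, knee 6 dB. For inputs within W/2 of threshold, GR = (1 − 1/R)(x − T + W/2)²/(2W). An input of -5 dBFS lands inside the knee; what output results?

-6.5625 dBFS

x − T + W/2 = -5 − (-7) + 3 = 5.
GR = (1 − 1/4) × 5² / 12 = 0.75 × 25 / 12 = 1.5625 dB.
Output = -5 − 1.5625 = -6.5625 dBFS.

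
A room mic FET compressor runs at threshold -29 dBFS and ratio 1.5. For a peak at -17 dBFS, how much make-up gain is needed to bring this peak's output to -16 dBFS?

The peak compresses to -29 + 12/1.5 = -21 dBFS.
To reach -16 dBFS requires -16 − (-21) = 5 dB of make-up.

5 dB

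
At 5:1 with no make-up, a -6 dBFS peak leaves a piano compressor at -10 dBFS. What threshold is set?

-11 dBFS

Gain reduction = -6 − (-10) = 4 dB; output overshoot = GR / (R − 1) = 4 / 4 = 1 dB.
Threshold = output − output overshoot = -10 − 1 = -11 dBFS.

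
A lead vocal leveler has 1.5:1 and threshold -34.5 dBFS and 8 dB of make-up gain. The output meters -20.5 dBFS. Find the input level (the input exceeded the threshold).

-25.5 dBFS

Remove make-up: -20.5 − 8 = -28.5 dBFS.
That's 6 dB above the -34.5 dBFS threshold.
Input overshoot = R × output overshoot = 9 dB → input = -34.5 + 9 = -25.5 dBFS.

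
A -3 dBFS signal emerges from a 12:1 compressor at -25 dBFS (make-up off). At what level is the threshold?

-27 dBFS

Gain reduction = -3 − (-25) = 22 dB; output overshoot = GR / (R − 1) = 22 / 11 = 2 dB.
Threshold = output − output overshoot = -25 − 2 = -27 dBFS.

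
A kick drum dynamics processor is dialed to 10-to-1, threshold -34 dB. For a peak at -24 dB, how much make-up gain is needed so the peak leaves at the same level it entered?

Without make-up, output = threshold + overshoot/10 = -34 + 1 = -33 dB.
Gap to target: 9 dB.

9 dB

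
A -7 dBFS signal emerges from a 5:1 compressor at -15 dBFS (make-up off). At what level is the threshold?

-17 dBFS

Let T be the threshold. Output overshoot = (input overshoot)/R, so -15 − T = (-7 − T)/5.
5·(-15 − T) = -7 − T → 4·T = -75 − (-7) = -68.
T = -68/4 = -17 dBFS.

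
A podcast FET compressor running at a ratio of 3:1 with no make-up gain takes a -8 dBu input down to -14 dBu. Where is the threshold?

Input is 9 dB above T (since output overshoot × R = input overshoot: (-14 − T)·3 = -8 − T gives T = -17 dBu).
Check: -17 + (-8 − (-17))/3 = -17 + 3 = -14 dBu. ✓

-17 dBu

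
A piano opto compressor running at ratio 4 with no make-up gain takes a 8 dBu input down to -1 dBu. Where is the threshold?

Input is 12 dB above T (since output overshoot × R = input overshoot: (-1 − T)·4 = 8 − T gives T = -4 dBu).
Check: -4 + (8 − (-4))/4 = -4 + 3 = -1 dBu. ✓

-4 dBu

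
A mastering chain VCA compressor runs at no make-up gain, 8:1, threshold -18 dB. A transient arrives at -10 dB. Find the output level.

-17 dB

The input is 8 dB above the -18 dB threshold.
At 8:1 the overshoot is divided by 8, leaving 1 dB above threshold.
Output = -18 + 1 = -17 dB.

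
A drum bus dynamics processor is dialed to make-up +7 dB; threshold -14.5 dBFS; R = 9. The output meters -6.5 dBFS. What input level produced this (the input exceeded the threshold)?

Before make-up, the level was -6.5 − 7 = -13.5 dBFS.
Post-compression overshoot = -13.5 − (-14.5) = 1 dB.
Undo the ratio: input overshoot = 1 × 9 = 9 dB, giving input = -5.5 dBFS.

-5.5 dBFS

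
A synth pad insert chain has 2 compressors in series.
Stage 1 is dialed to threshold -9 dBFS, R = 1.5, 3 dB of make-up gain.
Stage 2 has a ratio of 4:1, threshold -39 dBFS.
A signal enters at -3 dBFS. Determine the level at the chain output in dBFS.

-29.75 dBFS

Stage 1: overshoot 6 dB → 6/1.5 = 4 dB → -5 dBFS; +3 dB make-up → -2 dBFS.
Stage 2: -2 dBFS is 37 dB over -39 dBFS; at 4:1 that becomes 9.25 dB over, giving -29.75 dBFS.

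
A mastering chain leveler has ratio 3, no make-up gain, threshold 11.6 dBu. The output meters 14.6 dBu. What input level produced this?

20.6 dBu

Post-compression overshoot = 14.6 − 11.6 = 3 dB.
Input overshoot = R × output overshoot = 9 dB → input = 11.6 + 9 = 20.6 dBu.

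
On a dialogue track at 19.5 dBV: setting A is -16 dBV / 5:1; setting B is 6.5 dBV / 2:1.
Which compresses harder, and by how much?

A: GR = 35.5 − 35.5/5 = 28.4 dB.
B: GR = 13 − 13/2 = 6.5 dB.
A reduces 21.9 dB more.

A, by 21.9 dB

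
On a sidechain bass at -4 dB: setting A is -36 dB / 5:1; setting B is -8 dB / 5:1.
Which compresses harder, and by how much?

A, by 22.4 dB

A: GR = 32 − 32/5 = 25.6 dB.
B: GR = 4 − 4/5 = 3.2 dB.
A reduces 22.4 dB more.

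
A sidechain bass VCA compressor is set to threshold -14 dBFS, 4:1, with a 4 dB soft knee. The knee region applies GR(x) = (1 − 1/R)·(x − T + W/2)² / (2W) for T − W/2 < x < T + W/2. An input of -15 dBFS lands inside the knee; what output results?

-15.09375 dBFS

x − T + W/2 = -15 − (-14) + 2 = 1.
GR = (1 − 1/4) × 1² / 8 = 0.75 × 1 / 8 = 0.09375 dB.
Output = -15 − 0.09375 = -15.09375 dBFS.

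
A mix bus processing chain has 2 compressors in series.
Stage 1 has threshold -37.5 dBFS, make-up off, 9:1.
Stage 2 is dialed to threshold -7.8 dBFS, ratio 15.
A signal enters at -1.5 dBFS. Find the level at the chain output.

Stage 1: overshoot 36 dB → 36/9 = 4 dB → -33.5 dBFS.
Stage 2: below threshold (-33.5 ≤ -7.8); passes unchanged; output -33.5 dBFS.

-33.5 dBFS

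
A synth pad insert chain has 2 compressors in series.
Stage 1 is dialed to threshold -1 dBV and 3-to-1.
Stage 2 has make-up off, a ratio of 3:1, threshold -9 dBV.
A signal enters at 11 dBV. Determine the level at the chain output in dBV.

Stage 1: 12 dB above -1 dBV, reduced 3:1 to 4 dB above → 3 dBV.
Stage 2: 3 dBV is 12 dB over -9 dBV; at 3:1 that becomes 4 dB over, giving -5 dBV.

-5 dBV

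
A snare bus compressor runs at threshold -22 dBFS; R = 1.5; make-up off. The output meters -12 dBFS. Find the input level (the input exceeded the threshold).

-7 dBFS

The compressed level sits -12 − (-22) = 10 dB over threshold.
Input overshoot = R × output overshoot = 15 dB → input = -22 + 15 = -7 dBFS.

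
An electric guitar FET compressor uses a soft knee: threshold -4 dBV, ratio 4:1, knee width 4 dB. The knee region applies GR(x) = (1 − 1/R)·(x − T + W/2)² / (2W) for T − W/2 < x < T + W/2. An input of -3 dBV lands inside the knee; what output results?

-3.84375 dBV

x − T + W/2 = -3 − (-4) + 2 = 3.
GR = (1 − 1/4) × 3² / 8 = 0.75 × 9 / 8 = 0.84375 dB.
Output = -3 − 0.84375 = -3.84375 dBV.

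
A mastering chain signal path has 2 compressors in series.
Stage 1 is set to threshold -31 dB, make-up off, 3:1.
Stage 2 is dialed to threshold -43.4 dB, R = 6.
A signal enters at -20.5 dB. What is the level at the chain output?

-40.75 dB

Stage 1: -20.5 dB is 10.5 dB over -31 dB; at 3:1 that becomes 3.5 dB over, giving -27.5 dB.
Stage 2: -27.5 dB is 15.9 dB over -43.4 dB; at 6:1 that becomes 2.65 dB over, giving -40.75 dB.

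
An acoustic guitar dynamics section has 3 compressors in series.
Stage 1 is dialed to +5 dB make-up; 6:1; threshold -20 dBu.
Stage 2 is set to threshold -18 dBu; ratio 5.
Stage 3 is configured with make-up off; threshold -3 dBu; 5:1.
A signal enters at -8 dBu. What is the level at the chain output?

Stage 1: overshoot 12 dB → 12/6 = 2 dB → -18 dBu; +5 dB make-up → -13 dBu.
Stage 2: -13 dBu is 5 dB over -18 dBu; at 5:1 that becomes 1 dB over, giving -17 dBu.
Stage 3: -17 dBu is at or below the -3 dBu threshold — no compression; output -17 dBu.

-17 dBu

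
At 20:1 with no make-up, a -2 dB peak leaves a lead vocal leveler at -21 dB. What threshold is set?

Let T be the threshold. Output overshoot = (input overshoot)/R, so -21 − T = (-2 − T)/20.
20·(-21 − T) = -2 − T → 19·T = -420 − (-2) = -418.
T = -418/19 = -22 dB.

-22 dB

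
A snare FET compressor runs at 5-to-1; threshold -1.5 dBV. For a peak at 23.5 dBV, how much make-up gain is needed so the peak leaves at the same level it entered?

20 dB

The peak compresses to -1.5 + 25/5 = 3.5 dBV.
To reach 23.5 dBV requires 23.5 − 3.5 = 20 dB of make-up.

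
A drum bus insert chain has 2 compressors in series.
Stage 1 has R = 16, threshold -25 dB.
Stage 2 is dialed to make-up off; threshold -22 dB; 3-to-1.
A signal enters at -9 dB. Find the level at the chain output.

-24 dB

Stage 1: -9 dB is 16 dB over -25 dB; at 16:1 that becomes 1 dB over, giving -24 dB.
Stage 2: -24 dB ≤ -22 dB, so stage 2 doesn't engage; output -24 dB.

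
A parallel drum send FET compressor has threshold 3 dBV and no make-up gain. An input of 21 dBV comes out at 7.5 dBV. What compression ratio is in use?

Input overshoot = 21 − 3 = 18 dB; output overshoot = 7.5 − 3 = 4.5 dB.
Ratio = 18 / 4.5 = 4.

4:1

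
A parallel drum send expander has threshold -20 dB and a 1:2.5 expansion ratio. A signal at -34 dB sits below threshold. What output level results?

-55 dB

The input is 14 dB below the -20 dB threshold.
A 1:2.5 expander multiplies undershoot by 2.5: 14 × 2.5 = 35 dB below threshold.
Output = -20 − 35 = -55 dB.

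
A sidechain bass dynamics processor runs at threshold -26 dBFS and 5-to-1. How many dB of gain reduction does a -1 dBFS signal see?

The signal is 25 dB above threshold.
At 5:1, output sits 25/5 = 5 dB above threshold.
So the signal is attenuated by 25 − 5 = 20 dB.

20 dB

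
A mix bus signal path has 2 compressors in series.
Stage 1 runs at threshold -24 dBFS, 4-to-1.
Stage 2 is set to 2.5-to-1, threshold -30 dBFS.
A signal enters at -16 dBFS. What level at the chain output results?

-26.8 dBFS

Stage 1: overshoot 8 dB → 8/4 = 2 dB → -22 dBFS.
Stage 2: -22 dBFS is 8 dB over -30 dBFS; at 2.5:1 that becomes 3.2 dB over, giving -26.8 dBFS.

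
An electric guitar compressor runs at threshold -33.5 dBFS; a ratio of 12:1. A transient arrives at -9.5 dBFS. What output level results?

The input is 24 dB above the -33.5 dBFS threshold.
The 24 dB excess becomes 2 dB after 12:1 reduction.
So the level is -33.5 + 2 = -31.5 dBFS.

-31.5 dBFS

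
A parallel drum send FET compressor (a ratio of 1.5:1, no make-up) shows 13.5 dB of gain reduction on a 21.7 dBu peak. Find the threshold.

-18.8 dBu

Input is 40.5 dB above T (since output overshoot × R = input overshoot: (8.2 − T)·1.5 = 21.7 − T gives T = -18.8 dBu).
Check: -18.8 + (21.7 − (-18.8))/1.5 = -18.8 + 27 = 8.2 dBu. ✓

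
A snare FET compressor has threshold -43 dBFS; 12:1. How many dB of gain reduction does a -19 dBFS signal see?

The signal is 24 dB above threshold.
At 12:1, output sits 24/12 = 2 dB above threshold.
Gain reduction = 24 − 2 = 22 dB.

22 dB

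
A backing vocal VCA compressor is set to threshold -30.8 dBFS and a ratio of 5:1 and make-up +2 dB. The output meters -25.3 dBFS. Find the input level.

Remove make-up: -25.3 − 2 = -27.3 dBFS.
Post-compression overshoot = -27.3 − (-30.8) = 3.5 dB.
Undo the ratio: input overshoot = 3.5 × 5 = 17.5 dB, giving input = -13.3 dBFS.

-13.3 dBFS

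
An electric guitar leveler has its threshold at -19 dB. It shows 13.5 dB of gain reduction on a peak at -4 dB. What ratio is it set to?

Input overshoot = -4 − (-19) = 15 dB.
Output overshoot = 15 − 13.5 = 1.5 dB.
Ratio = input overshoot / output overshoot = 15 / 1.5 = 10.

10:1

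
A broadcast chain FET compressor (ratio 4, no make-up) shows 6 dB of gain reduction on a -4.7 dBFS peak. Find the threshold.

-12.7 dBFS

Let T be the threshold. Output overshoot = (input overshoot)/R, so -10.7 − T = (-4.7 − T)/4.
4·(-10.7 − T) = -4.7 − T → 3·T = -42.8 − (-4.7) = -38.1.
T = -38.1/3 = -12.7 dBFS.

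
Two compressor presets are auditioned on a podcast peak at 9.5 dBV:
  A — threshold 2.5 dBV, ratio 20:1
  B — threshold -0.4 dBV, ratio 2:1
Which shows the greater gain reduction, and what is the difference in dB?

A, by 1.7 dB

A: overshoot 7 dB → output overshoot 0.35 dB → GR 6.65 dB.
B: overshoot 9.9 dB → output overshoot 4.95 dB → GR 4.95 dB.
Difference: 1.7 dB in favour of A.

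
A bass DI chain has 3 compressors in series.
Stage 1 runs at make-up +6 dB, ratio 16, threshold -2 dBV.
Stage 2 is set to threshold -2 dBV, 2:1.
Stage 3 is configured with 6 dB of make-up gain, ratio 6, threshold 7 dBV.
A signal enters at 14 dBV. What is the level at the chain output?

7.5 dBV

Stage 1: 14 dBV is 16 dB over -2 dBV; at 16:1 that becomes 1 dB over, giving -1 dBV; +6 dB make-up → 5 dBV.
Stage 2: 5 dBV is 7 dB over -2 dBV; at 2:1 that becomes 3.5 dB over, giving 1.5 dBV.
Stage 3: 1.5 dBV ≤ 7 dBV, so stage 3 doesn't engage; make-up brings it to 7.5 dBV.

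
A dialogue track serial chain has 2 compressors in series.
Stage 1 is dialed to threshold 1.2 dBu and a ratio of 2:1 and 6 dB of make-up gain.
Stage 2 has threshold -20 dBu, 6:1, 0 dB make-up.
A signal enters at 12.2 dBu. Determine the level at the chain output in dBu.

-14.55 dBu

Stage 1: 12.2 dBu is 11 dB over 1.2 dBu; at 2:1 that becomes 5.5 dB over, giving 6.7 dBu; +6 dB make-up → 12.7 dBu.
Stage 2: 12.7 dBu is 32.7 dB over -20 dBu; at 6:1 that becomes 5.45 dB over, giving -14.55 dBu.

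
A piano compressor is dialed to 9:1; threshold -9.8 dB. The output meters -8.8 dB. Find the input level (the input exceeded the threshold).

The compressed level sits -8.8 − (-9.8) = 1 dB over threshold.
Undo the ratio: input overshoot = 1 × 9 = 9 dB, giving input = -0.8 dB.

-0.8 dB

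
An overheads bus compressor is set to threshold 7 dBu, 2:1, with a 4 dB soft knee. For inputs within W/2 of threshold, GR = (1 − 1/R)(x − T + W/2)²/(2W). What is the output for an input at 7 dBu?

x − T + W/2 = 7 − 7 + 2 = 2.
GR = (1 − 1/2) × 2² / 8 = 0.5 × 4 / 8 = 0.25 dB.
Output = 7 − 0.25 = 6.75 dBu.

6.75 dBu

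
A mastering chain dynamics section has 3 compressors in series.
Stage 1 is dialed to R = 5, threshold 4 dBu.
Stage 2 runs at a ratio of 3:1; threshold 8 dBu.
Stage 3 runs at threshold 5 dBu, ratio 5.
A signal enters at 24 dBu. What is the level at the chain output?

Stage 1: overshoot 20 dB → 20/5 = 4 dB → 8 dBu.
Stage 2: below threshold (8 ≤ 8); passes unchanged; output 8 dBu.
Stage 3: 8 dBu is 3 dB over 5 dBu; at 5:1 that becomes 0.6 dB over, giving 5.6 dBu.

5.6 dBu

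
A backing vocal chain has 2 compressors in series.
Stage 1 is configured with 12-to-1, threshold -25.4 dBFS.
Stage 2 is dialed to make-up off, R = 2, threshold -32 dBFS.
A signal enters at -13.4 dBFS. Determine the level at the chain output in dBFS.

-28.2 dBFS

Stage 1: 12 dB above -25.4 dBFS, reduced 12:1 to 1 dB above → -24.4 dBFS.
Stage 2: -24.4 dBFS is 7.6 dB over -32 dBFS; at 2:1 that becomes 3.8 dB over, giving -28.2 dBFS.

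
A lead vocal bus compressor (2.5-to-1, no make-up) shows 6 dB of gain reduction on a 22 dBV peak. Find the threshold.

Input is 10 dB above T (since output overshoot × R = input overshoot: (16 − T)·2.5 = 22 − T gives T = 12 dBV).
Check: 12 + (22 − 12)/2.5 = 12 + 4 = 16 dBV. ✓

12 dBV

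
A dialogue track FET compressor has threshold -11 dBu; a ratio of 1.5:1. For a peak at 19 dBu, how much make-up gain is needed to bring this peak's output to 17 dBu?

8 dB

Overshoot 30 dB → 30/1.5 = 20 dB after compression, so the compressed level is -11 + 20 = 9 dBu.
Make-up = target − compressed = 17 − 9 = 8 dB.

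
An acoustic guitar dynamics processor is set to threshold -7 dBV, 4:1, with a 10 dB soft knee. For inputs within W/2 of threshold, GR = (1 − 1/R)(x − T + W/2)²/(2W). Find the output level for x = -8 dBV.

-8.6 dBV

x − T + W/2 = -8 − (-7) + 5 = 4.
GR = (1 − 1/4) × 4² / 20 = 0.75 × 16 / 20 = 0.6 dB.
Output = -8 − 0.6 = -8.6 dBV.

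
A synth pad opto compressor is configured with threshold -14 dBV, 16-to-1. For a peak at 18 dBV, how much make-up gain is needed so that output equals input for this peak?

30 dB

Without make-up, output = threshold + overshoot/16 = -14 + 2 = -12 dBV.
Gap to target: 30 dB.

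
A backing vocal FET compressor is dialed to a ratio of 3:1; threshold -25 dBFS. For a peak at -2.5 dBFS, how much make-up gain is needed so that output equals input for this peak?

15 dB

Overshoot 22.5 dB → 22.5/3 = 7.5 dB after compression, so the compressed level is -25 + 7.5 = -17.5 dBFS.
Make-up = target − compressed = -2.5 − (-17.5) = 15 dB.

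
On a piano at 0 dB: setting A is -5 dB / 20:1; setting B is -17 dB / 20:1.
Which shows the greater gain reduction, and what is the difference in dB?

A: 5 dB over, compressed to 0.25 dB over, so 4.75 dB of GR.
B: 17 dB over, compressed to 0.85 dB over, so 16.15 dB of GR.
B applies 11.4 dB more gain reduction.

B, by 11.4 dB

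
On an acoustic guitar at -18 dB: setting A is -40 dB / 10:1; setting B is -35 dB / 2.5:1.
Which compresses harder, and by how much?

A, by 9.6 dB

A: 22 dB over, compressed to 2.2 dB over, so 19.8 dB of GR.
B: 17 dB over, compressed to 6.8 dB over, so 10.2 dB of GR.
A applies 9.6 dB more gain reduction.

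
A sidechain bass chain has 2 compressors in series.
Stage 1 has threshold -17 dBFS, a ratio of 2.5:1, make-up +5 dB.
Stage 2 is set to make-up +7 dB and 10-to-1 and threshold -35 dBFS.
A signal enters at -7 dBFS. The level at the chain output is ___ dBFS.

-25.3 dBFS

Stage 1: -7 dBFS is 10 dB over -17 dBFS; at 2.5:1 that becomes 4 dB over, giving -13 dBFS; +5 dB make-up → -8 dBFS.
Stage 2: overshoot 27 dB → 27/10 = 2.7 dB → -32.3 dBFS; +7 dB make-up → -25.3 dBFS.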